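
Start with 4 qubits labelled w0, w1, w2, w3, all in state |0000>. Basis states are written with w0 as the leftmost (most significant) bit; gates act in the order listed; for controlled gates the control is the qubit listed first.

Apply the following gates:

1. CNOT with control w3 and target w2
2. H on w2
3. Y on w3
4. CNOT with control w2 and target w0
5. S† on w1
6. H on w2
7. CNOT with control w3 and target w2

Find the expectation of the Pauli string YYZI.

The expectation value of YYZI is 0.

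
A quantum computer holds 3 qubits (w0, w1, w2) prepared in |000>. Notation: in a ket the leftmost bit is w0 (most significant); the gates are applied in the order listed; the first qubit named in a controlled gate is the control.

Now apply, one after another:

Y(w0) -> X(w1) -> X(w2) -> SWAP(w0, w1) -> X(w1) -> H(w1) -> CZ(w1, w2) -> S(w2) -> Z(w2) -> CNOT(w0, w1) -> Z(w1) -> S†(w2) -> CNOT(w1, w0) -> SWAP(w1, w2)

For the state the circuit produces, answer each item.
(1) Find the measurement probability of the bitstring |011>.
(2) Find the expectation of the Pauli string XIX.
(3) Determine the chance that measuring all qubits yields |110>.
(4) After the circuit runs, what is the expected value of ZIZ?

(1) A full measurement returns |011> with probability 1/2.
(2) In the final state, XIX has expectation 1.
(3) The probability of measuring |110> is 1/2.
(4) The observable ZIZ averages to -1.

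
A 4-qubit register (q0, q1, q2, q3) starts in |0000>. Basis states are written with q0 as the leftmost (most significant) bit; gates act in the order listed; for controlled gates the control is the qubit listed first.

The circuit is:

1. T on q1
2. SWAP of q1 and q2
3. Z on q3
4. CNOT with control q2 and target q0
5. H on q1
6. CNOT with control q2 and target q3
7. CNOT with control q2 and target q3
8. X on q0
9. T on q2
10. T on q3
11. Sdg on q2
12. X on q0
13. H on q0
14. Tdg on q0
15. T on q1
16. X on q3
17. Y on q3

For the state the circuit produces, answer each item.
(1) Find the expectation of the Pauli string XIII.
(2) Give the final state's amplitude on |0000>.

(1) In the final state, XIII has expectation sqrt(2)/2. Key observation: the block from step 6 through step 7 cancels to the identity and can be dropped.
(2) |0000> carries amplitude -I/2 in the final state.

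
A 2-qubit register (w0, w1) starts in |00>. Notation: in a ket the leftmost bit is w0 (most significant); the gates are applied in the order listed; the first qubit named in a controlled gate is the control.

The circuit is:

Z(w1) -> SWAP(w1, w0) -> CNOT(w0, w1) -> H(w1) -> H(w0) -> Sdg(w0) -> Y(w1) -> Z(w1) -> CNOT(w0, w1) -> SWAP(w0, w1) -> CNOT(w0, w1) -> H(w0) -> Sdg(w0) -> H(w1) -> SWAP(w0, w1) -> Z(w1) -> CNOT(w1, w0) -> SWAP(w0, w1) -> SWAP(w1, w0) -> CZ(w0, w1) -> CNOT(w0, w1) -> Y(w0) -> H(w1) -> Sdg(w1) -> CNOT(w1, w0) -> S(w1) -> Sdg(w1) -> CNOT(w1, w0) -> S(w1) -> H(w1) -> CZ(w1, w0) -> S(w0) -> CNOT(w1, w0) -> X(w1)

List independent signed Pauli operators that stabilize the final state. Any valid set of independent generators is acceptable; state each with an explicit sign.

The stabilizer group can be generated by +XX, +ZZ, among other valid generating sets.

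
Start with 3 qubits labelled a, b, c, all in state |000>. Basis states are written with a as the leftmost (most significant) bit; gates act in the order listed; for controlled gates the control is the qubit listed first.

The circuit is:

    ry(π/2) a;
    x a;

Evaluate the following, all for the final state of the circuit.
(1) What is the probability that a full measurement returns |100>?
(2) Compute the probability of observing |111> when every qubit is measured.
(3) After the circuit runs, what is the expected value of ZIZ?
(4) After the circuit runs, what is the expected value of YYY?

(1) Outcome |100> occurs with probability 1/2.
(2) The probability of measuring |111> is 0.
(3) In the final state, ZIZ has expectation 0.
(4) The observable YYY averages to 0.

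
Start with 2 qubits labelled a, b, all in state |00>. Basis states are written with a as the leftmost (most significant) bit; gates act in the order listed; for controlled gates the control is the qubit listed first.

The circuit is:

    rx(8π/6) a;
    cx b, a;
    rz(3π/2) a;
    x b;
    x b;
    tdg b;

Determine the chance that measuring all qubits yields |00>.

The probability of measuring |00> is 1/4. Key observation: steps 4-5 multiply out to the identity, so the circuit reduces to the remaining gates.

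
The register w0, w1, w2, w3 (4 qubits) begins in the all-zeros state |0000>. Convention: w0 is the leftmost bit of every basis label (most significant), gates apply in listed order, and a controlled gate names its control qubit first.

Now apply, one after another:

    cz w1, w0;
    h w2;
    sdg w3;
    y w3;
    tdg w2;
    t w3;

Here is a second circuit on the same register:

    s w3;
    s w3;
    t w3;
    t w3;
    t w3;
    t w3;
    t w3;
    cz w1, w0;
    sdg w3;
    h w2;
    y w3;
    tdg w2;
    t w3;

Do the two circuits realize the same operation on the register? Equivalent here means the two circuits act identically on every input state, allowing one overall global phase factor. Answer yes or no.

No — the two circuits implement different unitaries, even allowing a global phase.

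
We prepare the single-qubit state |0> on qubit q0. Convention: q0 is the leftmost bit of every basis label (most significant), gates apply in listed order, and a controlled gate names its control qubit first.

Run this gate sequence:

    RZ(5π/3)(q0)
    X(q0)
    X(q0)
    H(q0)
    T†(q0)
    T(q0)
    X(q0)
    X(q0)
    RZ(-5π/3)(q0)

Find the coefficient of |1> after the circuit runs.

The amplitude on |1> is sqrt(2)*exp(I*pi/3)/2.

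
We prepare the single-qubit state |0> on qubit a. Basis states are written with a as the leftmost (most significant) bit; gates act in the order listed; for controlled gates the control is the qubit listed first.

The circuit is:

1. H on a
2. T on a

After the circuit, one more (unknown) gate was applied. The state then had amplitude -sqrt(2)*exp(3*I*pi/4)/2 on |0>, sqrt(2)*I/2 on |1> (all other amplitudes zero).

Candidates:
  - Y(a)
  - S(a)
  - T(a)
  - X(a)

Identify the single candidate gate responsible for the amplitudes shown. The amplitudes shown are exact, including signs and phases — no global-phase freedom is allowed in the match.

It was Y(a) that produced the state shown.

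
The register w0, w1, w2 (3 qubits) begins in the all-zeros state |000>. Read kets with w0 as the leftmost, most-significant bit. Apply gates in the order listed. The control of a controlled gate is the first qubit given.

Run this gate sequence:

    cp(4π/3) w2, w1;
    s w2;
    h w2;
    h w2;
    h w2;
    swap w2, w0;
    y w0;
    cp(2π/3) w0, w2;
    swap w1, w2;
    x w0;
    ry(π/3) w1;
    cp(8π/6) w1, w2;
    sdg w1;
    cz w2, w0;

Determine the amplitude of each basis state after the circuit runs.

After the circuit, the state carries amplitude sqrt(6)*I/4 on |000>, 0 on |001>, sqrt(2)/4 on |010>, 0 on |011>, -sqrt(6)*I/4 on |100>, 0 on |101>, -sqrt(2)/4 on |110>, 0 on |111>. Key observation: the block from step 4 through step 5 cancels to the identity and can be dropped.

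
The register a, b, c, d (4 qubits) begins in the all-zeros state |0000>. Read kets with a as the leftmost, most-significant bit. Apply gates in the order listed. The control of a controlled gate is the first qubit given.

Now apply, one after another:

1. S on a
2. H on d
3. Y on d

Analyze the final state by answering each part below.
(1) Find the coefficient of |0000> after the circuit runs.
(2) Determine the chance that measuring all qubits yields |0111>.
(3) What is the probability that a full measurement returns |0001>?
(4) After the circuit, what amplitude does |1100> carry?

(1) |0000> carries amplitude -sqrt(2)*I/2 in the final state.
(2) A full measurement returns |0111> with probability 0.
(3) The probability of measuring |0001> is 1/2.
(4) |1100> carries amplitude 0 in the final state.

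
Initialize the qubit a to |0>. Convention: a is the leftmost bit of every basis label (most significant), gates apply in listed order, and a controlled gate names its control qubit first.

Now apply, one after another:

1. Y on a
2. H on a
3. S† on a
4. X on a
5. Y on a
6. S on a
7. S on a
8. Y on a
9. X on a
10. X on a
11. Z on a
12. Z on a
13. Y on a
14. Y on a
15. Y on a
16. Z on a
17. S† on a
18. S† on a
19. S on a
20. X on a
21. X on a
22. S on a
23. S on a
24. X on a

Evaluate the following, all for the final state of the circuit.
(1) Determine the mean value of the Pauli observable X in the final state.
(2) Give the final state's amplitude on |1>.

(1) The expectation value of X is 1.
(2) The final state's coefficient on |1> equals sqrt(2)/2.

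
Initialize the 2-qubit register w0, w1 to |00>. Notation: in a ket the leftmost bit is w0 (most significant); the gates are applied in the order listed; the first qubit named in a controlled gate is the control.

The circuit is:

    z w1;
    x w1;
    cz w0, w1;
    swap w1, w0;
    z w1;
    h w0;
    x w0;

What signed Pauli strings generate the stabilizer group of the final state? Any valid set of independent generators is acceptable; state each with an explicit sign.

The final state is stabilized by the group generated by -XI, +IZ; other independent generating sets are equally valid.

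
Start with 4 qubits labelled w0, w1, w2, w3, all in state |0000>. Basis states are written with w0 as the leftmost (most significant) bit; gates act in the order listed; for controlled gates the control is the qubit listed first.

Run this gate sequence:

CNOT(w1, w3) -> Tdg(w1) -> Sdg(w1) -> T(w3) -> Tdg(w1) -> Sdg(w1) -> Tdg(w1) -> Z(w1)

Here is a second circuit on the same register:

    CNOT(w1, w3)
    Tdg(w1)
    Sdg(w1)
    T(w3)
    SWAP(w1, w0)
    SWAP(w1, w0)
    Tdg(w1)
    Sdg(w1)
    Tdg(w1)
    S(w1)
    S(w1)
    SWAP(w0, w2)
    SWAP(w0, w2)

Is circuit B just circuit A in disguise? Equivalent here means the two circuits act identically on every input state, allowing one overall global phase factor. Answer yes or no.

Yes — the two circuits implement the same unitary up to a global phase.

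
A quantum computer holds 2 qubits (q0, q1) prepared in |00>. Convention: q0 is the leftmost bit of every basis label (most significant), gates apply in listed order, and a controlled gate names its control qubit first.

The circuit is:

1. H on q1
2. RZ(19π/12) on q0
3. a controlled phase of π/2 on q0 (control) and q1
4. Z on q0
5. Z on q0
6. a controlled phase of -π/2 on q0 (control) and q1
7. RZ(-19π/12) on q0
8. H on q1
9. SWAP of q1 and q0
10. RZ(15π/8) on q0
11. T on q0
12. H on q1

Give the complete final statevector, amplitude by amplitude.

After the circuit, the state carries amplitude -sqrt(2)*exp(I*pi/16)/2 on |00>, -sqrt(2)*exp(I*pi/16)/2 on |01>, 0 on |10>, 0 on |11>. Key observation: gates 1-8 undo each other exactly, leaving only the rest of the circuit to track.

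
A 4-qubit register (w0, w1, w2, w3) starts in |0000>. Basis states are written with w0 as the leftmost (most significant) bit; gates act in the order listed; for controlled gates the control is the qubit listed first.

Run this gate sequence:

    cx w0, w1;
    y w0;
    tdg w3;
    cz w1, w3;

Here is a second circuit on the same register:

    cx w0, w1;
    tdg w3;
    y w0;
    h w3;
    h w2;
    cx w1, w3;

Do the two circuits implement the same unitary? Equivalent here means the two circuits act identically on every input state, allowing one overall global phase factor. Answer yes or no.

No, they are not equivalent — no single phase factor reconciles the two unitaries.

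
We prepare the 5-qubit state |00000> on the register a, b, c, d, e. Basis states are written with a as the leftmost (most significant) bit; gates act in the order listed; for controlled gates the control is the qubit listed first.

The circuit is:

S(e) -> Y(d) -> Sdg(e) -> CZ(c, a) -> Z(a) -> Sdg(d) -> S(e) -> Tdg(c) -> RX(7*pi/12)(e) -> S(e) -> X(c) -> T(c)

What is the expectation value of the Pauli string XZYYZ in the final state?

The observable XZYYZ averages to 0.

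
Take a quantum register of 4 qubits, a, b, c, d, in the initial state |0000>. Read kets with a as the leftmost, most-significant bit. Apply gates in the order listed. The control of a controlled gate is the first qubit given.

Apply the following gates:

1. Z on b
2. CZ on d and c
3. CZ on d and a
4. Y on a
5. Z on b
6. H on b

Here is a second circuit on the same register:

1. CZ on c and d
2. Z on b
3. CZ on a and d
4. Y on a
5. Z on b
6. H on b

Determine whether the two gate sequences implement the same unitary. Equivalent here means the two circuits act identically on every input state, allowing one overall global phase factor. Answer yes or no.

Yes, they are equivalent — the unitaries differ by at most a global phase.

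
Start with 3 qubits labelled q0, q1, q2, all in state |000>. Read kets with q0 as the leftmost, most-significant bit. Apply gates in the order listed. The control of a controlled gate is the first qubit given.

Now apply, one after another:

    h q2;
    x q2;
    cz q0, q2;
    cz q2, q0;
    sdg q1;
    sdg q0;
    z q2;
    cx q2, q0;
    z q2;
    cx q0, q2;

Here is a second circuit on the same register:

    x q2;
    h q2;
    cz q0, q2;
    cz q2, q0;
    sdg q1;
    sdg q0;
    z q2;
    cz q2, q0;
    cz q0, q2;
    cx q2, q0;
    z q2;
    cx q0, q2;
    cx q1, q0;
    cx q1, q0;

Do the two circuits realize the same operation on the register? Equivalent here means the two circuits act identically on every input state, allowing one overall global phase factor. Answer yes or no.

No — the two circuits implement different unitaries, even allowing a global phase.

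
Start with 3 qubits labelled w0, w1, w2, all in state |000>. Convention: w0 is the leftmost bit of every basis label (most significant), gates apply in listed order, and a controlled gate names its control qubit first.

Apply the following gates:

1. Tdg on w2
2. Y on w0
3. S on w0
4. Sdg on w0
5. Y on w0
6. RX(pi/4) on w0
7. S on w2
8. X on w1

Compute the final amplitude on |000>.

|000> carries amplitude 0 in the final state.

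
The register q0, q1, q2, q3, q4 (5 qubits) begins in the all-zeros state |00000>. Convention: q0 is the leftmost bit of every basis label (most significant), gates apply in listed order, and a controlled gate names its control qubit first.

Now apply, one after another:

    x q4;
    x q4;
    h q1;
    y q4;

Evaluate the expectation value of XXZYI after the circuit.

In the final state, XXZYI has expectation 0.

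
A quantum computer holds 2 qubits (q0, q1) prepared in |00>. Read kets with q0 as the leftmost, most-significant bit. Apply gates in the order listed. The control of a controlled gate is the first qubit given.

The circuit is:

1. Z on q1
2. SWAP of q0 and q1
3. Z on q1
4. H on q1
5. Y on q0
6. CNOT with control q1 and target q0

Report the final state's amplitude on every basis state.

The resulting statevector has amplitude 0 on |00>, sqrt(2)*I/2 on |01>, sqrt(2)*I/2 on |10>, 0 on |11>.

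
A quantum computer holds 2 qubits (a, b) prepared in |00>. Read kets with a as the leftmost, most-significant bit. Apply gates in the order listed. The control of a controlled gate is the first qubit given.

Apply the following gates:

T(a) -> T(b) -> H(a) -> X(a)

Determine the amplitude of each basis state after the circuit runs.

After the circuit, the state carries amplitude sqrt(2)/2 on |00>, 0 on |01>, sqrt(2)/2 on |10>, 0 on |11>.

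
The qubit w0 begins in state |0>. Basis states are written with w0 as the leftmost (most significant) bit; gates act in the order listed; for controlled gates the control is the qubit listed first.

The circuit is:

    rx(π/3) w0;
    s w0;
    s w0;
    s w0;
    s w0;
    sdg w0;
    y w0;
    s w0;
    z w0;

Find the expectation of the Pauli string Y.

The observable Y averages to -sqrt(3)/2. Key observation: steps 2-5 multiply out to the identity, so the circuit reduces to the remaining gates.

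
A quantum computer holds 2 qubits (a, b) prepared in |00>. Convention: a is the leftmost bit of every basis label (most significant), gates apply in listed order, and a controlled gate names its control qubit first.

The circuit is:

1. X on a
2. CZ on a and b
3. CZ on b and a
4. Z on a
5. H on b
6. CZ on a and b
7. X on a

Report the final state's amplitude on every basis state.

The resulting statevector has amplitude -sqrt(2)/2 on |00>, sqrt(2)/2 on |01>, 0 on |10>, 0 on |11>.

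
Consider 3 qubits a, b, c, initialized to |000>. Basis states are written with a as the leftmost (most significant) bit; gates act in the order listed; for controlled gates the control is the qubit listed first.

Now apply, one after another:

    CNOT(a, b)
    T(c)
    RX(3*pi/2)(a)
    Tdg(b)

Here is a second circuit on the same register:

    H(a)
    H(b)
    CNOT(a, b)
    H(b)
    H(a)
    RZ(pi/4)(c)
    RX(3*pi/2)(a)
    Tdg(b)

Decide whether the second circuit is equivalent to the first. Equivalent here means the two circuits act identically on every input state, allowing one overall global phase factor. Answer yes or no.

No, they are not equivalent — no single phase factor reconciles the two unitaries.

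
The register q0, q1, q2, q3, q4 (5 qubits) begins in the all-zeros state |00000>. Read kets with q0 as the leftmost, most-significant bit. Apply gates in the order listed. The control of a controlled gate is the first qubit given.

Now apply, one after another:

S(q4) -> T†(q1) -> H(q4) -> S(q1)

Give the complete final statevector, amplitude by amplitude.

The resulting statevector has amplitude sqrt(2)/2 on |00000>, sqrt(2)/2 on |00001>, and 0 on every other basis state.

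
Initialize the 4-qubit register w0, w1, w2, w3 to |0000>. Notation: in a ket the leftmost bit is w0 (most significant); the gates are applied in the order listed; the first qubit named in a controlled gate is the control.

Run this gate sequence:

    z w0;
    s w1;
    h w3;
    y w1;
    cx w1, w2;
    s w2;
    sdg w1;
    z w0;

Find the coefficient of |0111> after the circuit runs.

|0111> carries amplitude sqrt(2)*I/2 in the final state.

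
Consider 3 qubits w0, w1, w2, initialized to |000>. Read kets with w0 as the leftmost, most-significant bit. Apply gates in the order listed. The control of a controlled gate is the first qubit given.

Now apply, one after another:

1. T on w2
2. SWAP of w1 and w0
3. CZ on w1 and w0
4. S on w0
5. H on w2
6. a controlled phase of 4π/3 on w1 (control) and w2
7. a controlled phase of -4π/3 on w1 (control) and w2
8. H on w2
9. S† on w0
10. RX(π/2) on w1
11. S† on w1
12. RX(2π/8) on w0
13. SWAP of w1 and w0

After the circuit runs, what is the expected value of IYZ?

The observable IYZ averages to -sqrt(2)/2. Key observation: gates 4-9 undo each other exactly, leaving only the rest of the circuit to track.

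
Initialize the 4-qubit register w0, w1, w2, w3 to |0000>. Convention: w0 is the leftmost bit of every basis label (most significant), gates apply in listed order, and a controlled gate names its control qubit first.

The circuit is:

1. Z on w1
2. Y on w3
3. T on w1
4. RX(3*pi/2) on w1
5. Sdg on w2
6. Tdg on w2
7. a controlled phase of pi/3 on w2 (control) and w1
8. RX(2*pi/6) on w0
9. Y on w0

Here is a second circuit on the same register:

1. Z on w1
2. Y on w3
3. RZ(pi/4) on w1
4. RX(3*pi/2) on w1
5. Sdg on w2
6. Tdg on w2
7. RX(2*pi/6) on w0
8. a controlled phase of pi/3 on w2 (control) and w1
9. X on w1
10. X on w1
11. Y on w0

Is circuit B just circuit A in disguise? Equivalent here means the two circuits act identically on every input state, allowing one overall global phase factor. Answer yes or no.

Yes — the two circuits implement the same unitary up to a global phase.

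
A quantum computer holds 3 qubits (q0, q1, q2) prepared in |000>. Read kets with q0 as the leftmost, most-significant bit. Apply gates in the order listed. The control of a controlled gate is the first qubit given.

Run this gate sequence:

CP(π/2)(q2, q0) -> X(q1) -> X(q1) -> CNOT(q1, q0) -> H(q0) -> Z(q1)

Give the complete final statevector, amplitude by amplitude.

After the circuit, the state carries amplitude sqrt(2)/2 on |000>, sqrt(2)/2 on |100>, and 0 on every other basis state. Key observation: steps 2-3 multiply out to the identity, so the circuit reduces to the remaining gates.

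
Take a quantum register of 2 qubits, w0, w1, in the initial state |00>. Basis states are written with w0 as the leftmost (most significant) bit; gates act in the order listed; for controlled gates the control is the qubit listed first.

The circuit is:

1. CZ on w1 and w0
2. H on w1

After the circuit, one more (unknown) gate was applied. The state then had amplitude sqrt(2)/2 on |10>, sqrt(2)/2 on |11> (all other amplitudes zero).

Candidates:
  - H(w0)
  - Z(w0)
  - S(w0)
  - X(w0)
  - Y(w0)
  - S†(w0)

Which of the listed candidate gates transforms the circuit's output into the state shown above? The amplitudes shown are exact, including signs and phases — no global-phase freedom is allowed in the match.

The applied gate was X(w0).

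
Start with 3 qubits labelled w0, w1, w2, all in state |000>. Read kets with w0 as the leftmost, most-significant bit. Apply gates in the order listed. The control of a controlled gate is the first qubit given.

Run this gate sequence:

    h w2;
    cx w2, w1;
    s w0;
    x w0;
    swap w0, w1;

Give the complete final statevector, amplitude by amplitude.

The final amplitudes are sqrt(2)/2 on |010>, sqrt(2)/2 on |111>, and 0 on every other basis state.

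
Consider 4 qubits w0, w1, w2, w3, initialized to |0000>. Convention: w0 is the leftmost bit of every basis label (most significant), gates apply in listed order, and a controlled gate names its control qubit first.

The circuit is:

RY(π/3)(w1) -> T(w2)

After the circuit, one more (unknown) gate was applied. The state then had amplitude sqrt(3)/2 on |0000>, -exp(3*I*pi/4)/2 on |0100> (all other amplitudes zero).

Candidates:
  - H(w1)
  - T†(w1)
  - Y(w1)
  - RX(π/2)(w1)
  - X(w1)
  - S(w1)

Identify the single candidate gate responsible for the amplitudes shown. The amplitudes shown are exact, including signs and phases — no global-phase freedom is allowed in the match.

It was T†(w1) that produced the state shown.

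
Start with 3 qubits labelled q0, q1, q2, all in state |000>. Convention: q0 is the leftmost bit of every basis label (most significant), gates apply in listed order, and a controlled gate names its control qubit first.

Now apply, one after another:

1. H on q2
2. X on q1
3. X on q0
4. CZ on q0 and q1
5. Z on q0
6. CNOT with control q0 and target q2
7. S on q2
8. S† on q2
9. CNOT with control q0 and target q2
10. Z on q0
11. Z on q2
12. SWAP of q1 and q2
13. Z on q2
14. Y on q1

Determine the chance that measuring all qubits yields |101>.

Outcome |101> occurs with probability 1/2. Key observation: the block from step 5 through step 10 cancels to the identity and can be dropped.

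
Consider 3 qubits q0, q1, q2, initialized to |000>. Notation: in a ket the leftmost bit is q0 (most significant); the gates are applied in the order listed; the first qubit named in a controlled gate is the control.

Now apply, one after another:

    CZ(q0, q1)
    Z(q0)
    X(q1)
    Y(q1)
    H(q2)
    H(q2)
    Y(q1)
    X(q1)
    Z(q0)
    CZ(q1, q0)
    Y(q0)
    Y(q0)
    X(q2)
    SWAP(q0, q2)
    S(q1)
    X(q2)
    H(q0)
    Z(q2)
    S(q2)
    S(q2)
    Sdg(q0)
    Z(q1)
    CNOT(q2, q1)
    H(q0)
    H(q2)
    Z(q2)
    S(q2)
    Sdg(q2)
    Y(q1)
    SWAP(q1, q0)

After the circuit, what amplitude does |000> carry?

The final state's coefficient on |000> equals sqrt(2)*(1 - I)/4. Key observation: the block from step 2 through step 9 cancels to the identity and can be dropped.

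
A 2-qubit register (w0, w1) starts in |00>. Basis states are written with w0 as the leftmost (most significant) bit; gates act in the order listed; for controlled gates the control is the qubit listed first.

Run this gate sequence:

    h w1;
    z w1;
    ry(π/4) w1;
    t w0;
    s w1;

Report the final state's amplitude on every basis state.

After the circuit, the state carries amplitude sqrt(2)*(sqrt(2 - sqrt(2)) + sqrt(sqrt(2) + 2))/4 on |00>, -sqrt(2)*I*sqrt(sqrt(2) + 2)/4 + sqrt(2)*I*sqrt(2 - sqrt(2))/4 on |01>, 0 on |10>, 0 on |11>.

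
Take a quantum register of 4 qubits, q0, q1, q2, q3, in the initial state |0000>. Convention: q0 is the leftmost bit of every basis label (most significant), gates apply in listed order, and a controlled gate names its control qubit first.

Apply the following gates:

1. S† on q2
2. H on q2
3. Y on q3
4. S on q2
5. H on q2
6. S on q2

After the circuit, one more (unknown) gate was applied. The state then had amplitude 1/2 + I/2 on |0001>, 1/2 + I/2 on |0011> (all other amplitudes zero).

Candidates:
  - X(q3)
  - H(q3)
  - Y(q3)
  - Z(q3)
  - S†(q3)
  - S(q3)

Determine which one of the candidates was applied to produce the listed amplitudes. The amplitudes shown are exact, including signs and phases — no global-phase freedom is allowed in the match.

It was S†(q3) that produced the state shown.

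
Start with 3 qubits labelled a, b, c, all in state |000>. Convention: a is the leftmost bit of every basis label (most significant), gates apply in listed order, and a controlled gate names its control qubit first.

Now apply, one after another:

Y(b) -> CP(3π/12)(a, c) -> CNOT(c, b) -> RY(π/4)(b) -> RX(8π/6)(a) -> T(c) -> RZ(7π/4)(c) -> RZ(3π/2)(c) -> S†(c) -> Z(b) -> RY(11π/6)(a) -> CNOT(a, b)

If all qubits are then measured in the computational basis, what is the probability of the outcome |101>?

A full measurement returns |101> with probability 0.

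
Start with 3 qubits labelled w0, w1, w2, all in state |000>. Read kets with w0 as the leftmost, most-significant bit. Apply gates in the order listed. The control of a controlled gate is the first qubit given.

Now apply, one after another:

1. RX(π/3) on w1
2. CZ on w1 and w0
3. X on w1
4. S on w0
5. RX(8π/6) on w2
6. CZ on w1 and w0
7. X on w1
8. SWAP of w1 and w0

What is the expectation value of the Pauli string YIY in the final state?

The expectation value of YIY is -3/4.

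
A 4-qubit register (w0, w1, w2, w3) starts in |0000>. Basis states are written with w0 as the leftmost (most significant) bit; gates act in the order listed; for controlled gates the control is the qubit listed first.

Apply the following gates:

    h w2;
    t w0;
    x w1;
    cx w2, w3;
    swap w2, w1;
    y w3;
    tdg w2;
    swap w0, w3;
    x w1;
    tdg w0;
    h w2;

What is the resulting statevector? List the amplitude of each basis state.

The final amplitudes are -exp(I*pi/4)/2 on |0000>, exp(I*pi/4)/2 on |0010>, 1/2 on |1100>, -1/2 on |1110>, and 0 on every other basis state.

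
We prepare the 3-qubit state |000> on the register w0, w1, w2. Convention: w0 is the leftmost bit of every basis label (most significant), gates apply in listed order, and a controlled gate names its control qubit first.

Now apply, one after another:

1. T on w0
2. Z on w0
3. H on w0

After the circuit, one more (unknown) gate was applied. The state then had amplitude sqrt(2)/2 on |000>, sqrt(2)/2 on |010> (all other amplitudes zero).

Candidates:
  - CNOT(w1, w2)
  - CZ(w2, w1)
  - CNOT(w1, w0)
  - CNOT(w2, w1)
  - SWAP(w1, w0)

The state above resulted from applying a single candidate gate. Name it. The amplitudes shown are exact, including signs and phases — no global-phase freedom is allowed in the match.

The unique candidate consistent with the amplitudes is SWAP(w1, w0).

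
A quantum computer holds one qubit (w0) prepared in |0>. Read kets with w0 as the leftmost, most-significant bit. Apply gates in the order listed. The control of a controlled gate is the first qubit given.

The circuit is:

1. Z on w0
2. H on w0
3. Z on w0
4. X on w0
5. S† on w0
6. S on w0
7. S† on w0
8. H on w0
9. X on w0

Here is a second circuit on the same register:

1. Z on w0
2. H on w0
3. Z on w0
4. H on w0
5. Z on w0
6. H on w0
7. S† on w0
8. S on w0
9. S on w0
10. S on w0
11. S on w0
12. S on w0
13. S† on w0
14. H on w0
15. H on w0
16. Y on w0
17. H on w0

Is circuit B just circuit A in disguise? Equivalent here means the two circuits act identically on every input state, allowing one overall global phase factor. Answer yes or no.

No: there is an input state on which the two circuits produce genuinely different outputs (not merely differing by a phase).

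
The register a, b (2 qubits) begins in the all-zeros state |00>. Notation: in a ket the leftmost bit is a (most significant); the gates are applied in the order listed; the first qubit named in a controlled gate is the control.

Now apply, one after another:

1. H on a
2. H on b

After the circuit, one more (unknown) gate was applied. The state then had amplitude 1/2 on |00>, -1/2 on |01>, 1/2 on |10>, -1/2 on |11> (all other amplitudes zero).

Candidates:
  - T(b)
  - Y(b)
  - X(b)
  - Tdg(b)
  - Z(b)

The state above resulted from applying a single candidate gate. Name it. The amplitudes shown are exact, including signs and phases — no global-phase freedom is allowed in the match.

The unique candidate consistent with the amplitudes is Z(b).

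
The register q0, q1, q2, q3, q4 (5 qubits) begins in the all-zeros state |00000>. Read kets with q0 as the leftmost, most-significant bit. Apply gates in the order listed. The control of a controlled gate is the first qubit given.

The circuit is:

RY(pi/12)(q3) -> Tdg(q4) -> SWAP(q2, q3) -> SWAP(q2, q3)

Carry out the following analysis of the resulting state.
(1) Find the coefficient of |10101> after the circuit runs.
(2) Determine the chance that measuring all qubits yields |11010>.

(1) The final state's coefficient on |10101> equals 0. Key observation: the block from step 3 through step 4 cancels to the identity and can be dropped.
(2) The probability of measuring |11010> is 0.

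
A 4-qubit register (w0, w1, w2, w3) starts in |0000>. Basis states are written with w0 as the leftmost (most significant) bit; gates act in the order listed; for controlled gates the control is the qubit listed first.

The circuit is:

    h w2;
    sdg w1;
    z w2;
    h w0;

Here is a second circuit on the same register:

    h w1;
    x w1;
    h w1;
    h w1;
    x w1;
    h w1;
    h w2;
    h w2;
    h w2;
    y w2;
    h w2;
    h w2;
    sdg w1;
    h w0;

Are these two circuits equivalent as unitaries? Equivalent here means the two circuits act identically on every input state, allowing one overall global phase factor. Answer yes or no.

No — the two circuits implement different unitaries, even allowing a global phase.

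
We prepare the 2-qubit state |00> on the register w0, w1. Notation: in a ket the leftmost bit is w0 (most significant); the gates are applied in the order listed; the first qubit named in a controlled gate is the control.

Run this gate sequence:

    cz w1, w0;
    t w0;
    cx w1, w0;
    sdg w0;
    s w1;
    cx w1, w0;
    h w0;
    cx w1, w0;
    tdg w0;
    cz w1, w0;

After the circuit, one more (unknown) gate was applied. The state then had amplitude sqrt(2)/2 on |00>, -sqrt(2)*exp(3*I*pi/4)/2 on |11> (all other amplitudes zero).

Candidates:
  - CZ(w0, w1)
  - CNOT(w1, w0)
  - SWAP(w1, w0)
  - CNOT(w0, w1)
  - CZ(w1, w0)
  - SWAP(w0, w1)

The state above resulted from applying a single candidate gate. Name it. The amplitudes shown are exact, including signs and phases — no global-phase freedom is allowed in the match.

It was CNOT(w0, w1) that produced the state shown.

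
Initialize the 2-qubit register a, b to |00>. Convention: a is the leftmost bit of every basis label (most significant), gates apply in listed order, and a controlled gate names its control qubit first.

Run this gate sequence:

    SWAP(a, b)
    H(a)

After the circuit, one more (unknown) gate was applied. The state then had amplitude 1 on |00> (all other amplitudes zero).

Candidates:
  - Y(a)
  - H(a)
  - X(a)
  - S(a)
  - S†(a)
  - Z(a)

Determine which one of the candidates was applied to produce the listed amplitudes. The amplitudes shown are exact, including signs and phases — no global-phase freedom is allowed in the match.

The unique candidate consistent with the amplitudes is H(a).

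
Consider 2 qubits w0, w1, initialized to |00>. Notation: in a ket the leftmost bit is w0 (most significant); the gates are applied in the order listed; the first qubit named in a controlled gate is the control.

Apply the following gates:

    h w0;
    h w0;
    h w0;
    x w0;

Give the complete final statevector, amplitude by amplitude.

After the circuit, the state carries amplitude sqrt(2)/2 on |00>, 0 on |01>, sqrt(2)/2 on |10>, 0 on |11>. Key observation: steps 2-3 multiply out to the identity, so the circuit reduces to the remaining gates.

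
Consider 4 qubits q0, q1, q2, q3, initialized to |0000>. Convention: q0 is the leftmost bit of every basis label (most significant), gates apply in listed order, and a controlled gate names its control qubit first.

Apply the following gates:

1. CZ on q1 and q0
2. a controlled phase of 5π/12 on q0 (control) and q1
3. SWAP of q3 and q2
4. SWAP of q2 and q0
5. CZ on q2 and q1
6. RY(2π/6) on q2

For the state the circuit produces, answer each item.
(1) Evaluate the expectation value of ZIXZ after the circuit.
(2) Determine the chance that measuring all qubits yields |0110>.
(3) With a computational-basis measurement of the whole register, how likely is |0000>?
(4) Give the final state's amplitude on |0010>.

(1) The observable ZIXZ averages to sqrt(3)/2.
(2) Outcome |0110> occurs with probability 0.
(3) The probability of measuring |0000> is 3/4.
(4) The final state's coefficient on |0010> equals 1/2.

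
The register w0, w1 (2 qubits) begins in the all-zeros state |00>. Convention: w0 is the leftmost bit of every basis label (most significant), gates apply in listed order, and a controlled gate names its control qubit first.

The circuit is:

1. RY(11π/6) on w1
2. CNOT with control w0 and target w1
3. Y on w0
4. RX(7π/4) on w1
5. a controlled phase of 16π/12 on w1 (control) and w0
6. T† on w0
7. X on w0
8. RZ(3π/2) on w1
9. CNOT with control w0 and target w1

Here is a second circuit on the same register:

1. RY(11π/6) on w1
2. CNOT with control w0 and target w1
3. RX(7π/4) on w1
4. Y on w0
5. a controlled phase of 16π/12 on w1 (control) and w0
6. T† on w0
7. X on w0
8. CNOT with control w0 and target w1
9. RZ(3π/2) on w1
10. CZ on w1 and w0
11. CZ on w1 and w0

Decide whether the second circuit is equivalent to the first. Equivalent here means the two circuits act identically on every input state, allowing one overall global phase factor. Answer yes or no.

No, they are not equivalent — no single phase factor reconciles the two unitaries.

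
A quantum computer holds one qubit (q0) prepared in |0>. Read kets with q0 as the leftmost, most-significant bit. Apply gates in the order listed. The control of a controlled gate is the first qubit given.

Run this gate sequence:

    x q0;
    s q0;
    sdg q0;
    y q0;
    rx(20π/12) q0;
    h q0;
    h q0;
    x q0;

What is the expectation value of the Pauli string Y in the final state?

In the final state, Y has expectation -sqrt(3)/2. Key observation: steps 2-3 multiply out to the identity, so the circuit reduces to the remaining gates.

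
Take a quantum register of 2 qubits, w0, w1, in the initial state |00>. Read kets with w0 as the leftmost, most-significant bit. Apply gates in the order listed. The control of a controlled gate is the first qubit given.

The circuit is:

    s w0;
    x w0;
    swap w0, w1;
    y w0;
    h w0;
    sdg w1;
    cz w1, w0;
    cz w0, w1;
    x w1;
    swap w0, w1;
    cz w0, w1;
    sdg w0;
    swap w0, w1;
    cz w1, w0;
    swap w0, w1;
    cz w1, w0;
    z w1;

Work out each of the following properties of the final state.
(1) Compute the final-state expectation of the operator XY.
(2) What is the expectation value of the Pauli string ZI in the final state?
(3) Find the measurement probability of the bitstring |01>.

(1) The expectation value of XY is 0.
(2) The expectation value of ZI is 1.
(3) Outcome |01> occurs with probability 1/2.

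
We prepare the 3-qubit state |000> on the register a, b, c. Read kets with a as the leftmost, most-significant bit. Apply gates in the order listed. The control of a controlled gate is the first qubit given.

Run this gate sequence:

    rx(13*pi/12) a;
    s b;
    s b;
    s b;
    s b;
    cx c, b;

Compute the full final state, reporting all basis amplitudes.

After the circuit, the state carries amplitude -sqrt(sqrt(2) + 2)/4 + sqrt(6 - 3*sqrt(2))/4 on |000>, -I*sqrt(3*sqrt(2) + 6)/4 - I*sqrt(2 - sqrt(2))/4 on |100>, and 0 on every other basis state. Key observation: the block from step 2 through step 5 cancels to the identity and can be dropped.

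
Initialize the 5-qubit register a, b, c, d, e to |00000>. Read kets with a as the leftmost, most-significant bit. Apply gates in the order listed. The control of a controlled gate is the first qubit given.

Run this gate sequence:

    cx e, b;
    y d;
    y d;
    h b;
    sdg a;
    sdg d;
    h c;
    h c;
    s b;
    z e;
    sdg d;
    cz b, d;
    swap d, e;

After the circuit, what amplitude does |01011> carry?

The amplitude on |01011> is 0. Key observation: the block from step 7 through step 8 cancels to the identity and can be dropped.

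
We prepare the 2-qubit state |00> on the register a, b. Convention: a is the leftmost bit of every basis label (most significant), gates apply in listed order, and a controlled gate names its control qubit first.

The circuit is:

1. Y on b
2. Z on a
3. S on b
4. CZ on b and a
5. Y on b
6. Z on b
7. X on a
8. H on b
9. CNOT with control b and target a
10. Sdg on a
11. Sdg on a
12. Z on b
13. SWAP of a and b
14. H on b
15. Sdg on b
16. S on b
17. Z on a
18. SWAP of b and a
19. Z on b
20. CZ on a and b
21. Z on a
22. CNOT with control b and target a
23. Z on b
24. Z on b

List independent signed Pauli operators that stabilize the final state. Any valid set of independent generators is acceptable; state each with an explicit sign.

The final state is stabilized by the group generated by +XI, +IX; other independent generating sets are equally valid.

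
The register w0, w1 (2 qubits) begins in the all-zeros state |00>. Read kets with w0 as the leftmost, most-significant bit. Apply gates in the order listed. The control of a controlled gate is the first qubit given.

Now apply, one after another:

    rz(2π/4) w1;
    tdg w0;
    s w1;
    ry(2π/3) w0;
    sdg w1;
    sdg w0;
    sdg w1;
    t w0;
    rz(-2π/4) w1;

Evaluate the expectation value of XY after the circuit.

The expectation value of XY is 0.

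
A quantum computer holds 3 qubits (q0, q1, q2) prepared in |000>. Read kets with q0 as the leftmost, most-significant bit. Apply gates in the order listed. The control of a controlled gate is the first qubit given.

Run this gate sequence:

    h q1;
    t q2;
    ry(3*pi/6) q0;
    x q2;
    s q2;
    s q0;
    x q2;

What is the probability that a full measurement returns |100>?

Outcome |100> occurs with probability 1/4.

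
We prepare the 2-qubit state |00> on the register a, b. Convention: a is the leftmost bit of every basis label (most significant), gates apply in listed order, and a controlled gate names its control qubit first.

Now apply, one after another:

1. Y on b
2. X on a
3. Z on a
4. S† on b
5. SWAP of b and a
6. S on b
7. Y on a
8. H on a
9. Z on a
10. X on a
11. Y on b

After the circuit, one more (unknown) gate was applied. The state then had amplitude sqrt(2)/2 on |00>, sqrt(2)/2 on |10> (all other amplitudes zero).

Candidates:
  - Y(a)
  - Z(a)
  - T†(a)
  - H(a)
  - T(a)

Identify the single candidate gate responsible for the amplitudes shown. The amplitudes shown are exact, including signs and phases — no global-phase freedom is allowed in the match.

The unique candidate consistent with the amplitudes is Y(a).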